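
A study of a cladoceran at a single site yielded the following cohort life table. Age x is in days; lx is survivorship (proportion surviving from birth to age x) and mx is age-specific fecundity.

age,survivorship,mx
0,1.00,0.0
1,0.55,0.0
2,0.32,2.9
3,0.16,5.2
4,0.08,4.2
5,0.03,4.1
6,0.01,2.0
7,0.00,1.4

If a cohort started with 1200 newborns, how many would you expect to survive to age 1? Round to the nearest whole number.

Expected survivors = N0 · l_1 = 1200 × 0.55 = 660 → 660

660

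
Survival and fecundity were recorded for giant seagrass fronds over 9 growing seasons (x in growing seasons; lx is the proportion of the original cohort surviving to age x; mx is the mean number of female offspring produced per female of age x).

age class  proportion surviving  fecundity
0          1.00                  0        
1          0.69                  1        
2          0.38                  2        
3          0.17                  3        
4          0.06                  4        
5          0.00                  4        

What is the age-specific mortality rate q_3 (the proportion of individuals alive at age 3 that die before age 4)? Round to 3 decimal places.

0.647

q_3 = (l_3 − l_4) / l_3 = (0.17 − 0.06) / 0.17
     = 0.11 / 0.17 = 0.647059… → 0.647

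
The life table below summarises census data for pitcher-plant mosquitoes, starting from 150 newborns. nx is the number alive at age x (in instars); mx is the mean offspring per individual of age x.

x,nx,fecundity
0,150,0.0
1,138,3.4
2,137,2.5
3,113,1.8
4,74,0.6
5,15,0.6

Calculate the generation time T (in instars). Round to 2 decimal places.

lx = nx/n0 = nx/150: 1, 0.92, 0.91333…, 0.75333…, 0.49333…, 0.1
lx·mx: 0, 3.128, 2.283333…, 1.356…, 0.296…, 0.06 → R0 = 7.123333…
x·lx·mx: 0, 3.128, 4.566667…, 4.068…, 1.184…, 0.3 → Σ = 13.246667…
T = 13.246667… / 7.123333… = 1.859616… → 1.86

1.86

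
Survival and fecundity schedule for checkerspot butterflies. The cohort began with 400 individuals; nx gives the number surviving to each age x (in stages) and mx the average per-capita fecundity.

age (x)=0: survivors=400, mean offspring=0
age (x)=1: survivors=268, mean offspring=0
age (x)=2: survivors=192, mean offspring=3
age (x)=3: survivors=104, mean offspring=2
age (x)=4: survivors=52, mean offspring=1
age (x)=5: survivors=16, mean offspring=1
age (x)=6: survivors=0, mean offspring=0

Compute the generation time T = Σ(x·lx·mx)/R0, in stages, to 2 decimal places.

lx = nx/n0 = nx/400: 1, 0.67, 0.48, 0.26, 0.13, 0.04, 0
lx·mx: 0, 0, 1.44, 0.52, 0.13, 0.04, 0 → R0 = 2.13
x·lx·mx: 0, 0, 2.88, 1.56, 0.52, 0.2, 0 → Σ = 5.16
T = 5.16 / 2.13 = 2.422535… → 2.42

2.42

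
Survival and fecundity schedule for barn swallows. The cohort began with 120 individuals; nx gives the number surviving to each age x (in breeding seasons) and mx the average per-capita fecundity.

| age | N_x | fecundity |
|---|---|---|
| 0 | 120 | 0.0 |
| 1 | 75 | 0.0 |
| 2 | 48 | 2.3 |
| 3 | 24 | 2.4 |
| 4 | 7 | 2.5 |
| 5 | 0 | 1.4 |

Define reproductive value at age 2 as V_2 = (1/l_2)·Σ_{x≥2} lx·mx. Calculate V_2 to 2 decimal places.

3.86

lx = nx/n0 = nx/120: 1, 0.625, 0.4, 0.2, 0.05833…, 0
lx·mx for x ≥ 2: 0.92, 0.48, 0.145833…, 0 → sum = 1.545833…
V_2 = 1.545833… / l_2 = 1.545833… / 0.4 = 3.864583… → 3.86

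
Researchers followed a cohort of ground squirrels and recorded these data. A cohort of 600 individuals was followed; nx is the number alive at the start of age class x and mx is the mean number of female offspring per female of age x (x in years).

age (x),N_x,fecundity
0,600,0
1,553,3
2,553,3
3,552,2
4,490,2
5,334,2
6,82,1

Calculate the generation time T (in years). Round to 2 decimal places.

lx = nx/n0 = nx/600: 1, 0.92167…, 0.92167…, 0.92, 0.81667…, 0.55667…, 0.13667…
lx·mx: 0, 2.765…, 2.765…, 1.84, 1.633333…, 1.113333…, 0.136667… → R0 = 10.253333…
x·lx·mx: 0, 2.765…, 5.53…, 5.52, 6.533333…, 5.566667…, 0.82… → Σ = 26.735…
T = 26.735… / 10.253333… = 2.607445… → 2.61

2.61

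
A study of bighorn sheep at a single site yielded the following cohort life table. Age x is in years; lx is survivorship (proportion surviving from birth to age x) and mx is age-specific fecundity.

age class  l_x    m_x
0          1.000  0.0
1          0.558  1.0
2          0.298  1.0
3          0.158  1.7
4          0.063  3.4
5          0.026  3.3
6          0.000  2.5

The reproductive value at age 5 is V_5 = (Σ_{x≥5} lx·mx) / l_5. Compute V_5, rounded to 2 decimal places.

lx·mx for x ≥ 5: 0.0858, 0 → sum = 0.0858
V_5 = 0.0858 / l_5 = 0.0858 / 0.026 = 3.3 → 3.30

3.30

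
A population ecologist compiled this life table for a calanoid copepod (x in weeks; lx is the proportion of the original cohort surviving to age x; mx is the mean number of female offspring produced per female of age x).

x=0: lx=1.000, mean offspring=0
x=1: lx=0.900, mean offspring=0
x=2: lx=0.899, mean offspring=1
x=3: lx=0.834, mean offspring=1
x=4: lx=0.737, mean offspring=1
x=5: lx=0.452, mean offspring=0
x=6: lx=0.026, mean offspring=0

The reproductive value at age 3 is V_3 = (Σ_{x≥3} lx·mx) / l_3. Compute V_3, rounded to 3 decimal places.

1.884

lx·mx for x ≥ 3: 0.834, 0.737, 0, 0 → sum = 1.571
V_3 = 1.571 / l_3 = 1.571 / 0.834 = 1.883693… → 1.884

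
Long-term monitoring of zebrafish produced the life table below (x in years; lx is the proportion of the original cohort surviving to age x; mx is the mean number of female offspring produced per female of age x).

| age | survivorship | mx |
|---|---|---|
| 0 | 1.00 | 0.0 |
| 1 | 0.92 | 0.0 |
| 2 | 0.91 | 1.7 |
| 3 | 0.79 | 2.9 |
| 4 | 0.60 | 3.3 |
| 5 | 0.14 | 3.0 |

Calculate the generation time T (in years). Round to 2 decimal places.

lx·mx: 0, 0, 1.547, 2.291, 1.98, 0.42 → R0 = 6.238
x·lx·mx: 0, 0, 3.094, 6.873, 7.92, 2.1 → Σ = 19.987
T = 19.987 / 6.238 = 3.204072… → 3.20

3.20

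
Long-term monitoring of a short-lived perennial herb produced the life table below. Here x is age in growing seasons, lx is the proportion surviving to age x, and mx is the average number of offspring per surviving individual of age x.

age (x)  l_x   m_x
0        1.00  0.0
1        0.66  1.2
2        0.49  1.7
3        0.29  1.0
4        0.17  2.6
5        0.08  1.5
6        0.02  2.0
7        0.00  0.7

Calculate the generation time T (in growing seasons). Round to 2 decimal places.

2.36

lx·mx: 0, 0.792, 0.833, 0.29, 0.442, 0.12, 0.04, 0 → R0 = 2.517
x·lx·mx: 0, 0.792, 1.666, 0.87, 1.768, 0.6, 0.24, 0 → Σ = 5.936
T = 5.936 / 2.517 = 2.358363… → 2.36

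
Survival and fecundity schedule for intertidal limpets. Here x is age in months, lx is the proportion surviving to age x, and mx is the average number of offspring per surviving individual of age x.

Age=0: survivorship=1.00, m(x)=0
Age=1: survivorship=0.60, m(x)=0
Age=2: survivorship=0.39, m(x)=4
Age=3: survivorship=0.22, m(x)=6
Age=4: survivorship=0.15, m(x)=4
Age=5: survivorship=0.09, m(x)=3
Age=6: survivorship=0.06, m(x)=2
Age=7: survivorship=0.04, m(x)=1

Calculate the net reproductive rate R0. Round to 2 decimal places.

3.91

lx·mx by age: 0, 0, 1.56, 1.32, 0.6, 0.27, 0.12, 0.04
R0 = Σ lx·mx = 3.91 → 3.91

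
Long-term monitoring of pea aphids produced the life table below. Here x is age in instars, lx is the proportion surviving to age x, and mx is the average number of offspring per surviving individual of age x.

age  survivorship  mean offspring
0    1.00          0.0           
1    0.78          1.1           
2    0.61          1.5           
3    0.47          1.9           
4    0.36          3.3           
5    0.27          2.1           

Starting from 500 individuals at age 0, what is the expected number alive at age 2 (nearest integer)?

305

Expected survivors = N0 · l_2 = 500 × 0.61 = 305 → 305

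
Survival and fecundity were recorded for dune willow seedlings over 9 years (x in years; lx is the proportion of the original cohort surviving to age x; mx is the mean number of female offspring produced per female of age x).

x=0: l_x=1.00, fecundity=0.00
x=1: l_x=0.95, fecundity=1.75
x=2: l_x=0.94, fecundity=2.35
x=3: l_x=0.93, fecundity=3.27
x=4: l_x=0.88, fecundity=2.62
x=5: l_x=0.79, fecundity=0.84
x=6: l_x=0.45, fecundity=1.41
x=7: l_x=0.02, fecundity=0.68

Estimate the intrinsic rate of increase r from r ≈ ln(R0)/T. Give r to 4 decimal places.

R0 = Σ lx·mx = 0 + 1.6625 + 2.209 + 3.0411 + 2.3056 + 0.6636 + 0.6345 + 0.0136 = 10.5299
Σ x·lx·mx = 31.6464; T = 31.6464/10.5299 = 3.00538…
r ≈ ln(R0)/T = ln(10.5299)/3.00538… = 0.783334… → 0.7833

0.7833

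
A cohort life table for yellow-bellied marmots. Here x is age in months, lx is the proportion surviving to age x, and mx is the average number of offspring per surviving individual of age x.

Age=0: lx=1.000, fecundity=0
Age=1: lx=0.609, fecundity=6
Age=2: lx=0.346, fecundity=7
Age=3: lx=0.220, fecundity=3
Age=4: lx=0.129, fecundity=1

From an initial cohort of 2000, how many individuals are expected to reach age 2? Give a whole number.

Expected survivors = N0 · l_2 = 2000 × 0.346 = 692 → 692

692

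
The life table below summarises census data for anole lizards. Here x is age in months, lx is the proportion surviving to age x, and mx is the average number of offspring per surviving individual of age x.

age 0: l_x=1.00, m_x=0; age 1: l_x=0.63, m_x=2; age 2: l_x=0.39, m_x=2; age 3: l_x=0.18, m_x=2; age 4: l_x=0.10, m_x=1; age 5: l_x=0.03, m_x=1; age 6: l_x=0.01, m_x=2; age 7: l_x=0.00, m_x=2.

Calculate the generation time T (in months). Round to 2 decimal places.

lx·mx: 0, 1.26, 0.78, 0.36, 0.1, 0.03, 0.02, 0 → R0 = 2.55
x·lx·mx: 0, 1.26, 1.56, 1.08, 0.4, 0.15, 0.12, 0 → Σ = 4.57
T = 4.57 / 2.55 = 1.792157… → 1.79

1.79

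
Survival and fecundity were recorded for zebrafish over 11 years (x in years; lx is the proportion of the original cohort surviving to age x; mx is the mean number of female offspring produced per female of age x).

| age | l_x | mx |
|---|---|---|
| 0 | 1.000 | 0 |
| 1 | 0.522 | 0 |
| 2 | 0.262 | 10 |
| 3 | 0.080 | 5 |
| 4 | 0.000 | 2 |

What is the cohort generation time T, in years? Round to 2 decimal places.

2.13

lx·mx: 0, 0, 2.62, 0.4, 0 → R0 = 3.02
x·lx·mx: 0, 0, 5.24, 1.2, 0 → Σ = 6.44
T = 6.44 / 3.02 = 2.13245… → 2.13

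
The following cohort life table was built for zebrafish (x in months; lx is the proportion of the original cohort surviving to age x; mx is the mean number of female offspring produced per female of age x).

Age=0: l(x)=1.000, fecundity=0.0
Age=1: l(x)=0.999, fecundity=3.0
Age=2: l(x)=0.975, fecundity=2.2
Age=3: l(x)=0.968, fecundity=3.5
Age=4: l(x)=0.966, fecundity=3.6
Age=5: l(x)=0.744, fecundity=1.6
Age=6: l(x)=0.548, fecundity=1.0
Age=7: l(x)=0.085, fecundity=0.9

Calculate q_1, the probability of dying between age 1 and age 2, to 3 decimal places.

q_1 = (l_1 − l_2) / l_1 = (0.999 − 0.975) / 0.999
     = 0.024 / 0.999 = 0.024024… → 0.024

0.024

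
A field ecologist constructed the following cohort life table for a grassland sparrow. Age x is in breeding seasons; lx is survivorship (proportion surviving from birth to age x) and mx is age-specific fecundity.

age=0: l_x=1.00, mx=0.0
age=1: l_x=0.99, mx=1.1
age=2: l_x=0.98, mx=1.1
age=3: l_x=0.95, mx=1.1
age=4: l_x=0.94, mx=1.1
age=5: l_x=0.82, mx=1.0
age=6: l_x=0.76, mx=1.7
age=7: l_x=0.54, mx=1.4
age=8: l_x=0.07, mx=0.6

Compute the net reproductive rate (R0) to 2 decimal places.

lx·mx by age: 0, 1.089, 1.078, 1.045, 1.034, 0.82, 1.292, 0.756, 0.042
R0 = Σ lx·mx = 7.156 → 7.16

7.16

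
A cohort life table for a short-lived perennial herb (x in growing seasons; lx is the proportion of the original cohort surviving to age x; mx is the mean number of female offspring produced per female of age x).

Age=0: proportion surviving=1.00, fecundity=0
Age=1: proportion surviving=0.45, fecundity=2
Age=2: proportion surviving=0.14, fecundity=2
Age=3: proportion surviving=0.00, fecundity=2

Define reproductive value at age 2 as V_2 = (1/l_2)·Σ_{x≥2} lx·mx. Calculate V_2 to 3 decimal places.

lx·mx for x ≥ 2: 0.28, 0 → sum = 0.28
V_2 = 0.28 / l_2 = 0.28 / 0.14 = 2 → 2.000

2.000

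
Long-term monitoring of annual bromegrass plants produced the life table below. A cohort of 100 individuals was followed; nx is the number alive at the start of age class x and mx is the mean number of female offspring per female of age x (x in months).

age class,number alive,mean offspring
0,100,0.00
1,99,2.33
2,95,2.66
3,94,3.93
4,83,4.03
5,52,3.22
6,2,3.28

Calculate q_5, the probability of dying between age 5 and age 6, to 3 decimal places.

lx = nx/n0 = nx/100: 1, 0.99, 0.95, 0.94, 0.83, 0.52, 0.02
q_5 = (l_5 − l_6) / l_5 = (0.52 − 0.02) / 0.52
     = 0.5 / 0.52 = 0.961538… → 0.962

0.962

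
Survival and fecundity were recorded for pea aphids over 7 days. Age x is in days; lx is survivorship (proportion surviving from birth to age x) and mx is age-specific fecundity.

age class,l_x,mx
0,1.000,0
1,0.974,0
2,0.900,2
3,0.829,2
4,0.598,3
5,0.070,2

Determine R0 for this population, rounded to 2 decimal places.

5.39

lx·mx by age: 0, 0, 1.8, 1.658, 1.794, 0.14
R0 = Σ lx·mx = 5.392 → 5.39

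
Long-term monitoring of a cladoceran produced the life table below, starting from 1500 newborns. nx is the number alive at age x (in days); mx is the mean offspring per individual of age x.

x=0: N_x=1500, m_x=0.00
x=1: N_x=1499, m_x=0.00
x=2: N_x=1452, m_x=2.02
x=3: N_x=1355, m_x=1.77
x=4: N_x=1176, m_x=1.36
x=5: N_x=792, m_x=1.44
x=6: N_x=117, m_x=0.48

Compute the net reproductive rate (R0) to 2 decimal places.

5.42

lx = nx/n0 = nx/1500: 1, 0.99933…, 0.968, 0.90333…, 0.784, 0.528, 0.078
lx·mx by age: 0, 0, 1.95536, 1.5989…, 1.06624, 0.76032, 0.03744
R0 = Σ lx·mx = 5.41826… → 5.42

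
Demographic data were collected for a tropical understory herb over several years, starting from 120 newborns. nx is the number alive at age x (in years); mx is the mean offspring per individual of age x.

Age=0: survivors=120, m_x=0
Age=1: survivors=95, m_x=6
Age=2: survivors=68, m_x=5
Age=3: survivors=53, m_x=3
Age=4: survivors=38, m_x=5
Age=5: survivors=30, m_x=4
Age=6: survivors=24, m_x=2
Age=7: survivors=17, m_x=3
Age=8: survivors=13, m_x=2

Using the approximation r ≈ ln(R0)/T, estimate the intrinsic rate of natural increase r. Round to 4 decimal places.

lx = nx/n0 = nx/120: 1, 0.79167…, 0.56667…, 0.44167…, 0.31667…, 0.25, 0.2, 0.14167…, 0.10833…
R0 = Σ lx·mx = 0 + 4.75… + 2.83333… + 1.325… + 1.58333… + 1 + 0.4 + 0.425… + 0.21667… = 12.533333…
Σ x·lx·mx = 32.833333…; T = 32.833333…/12.533333… = 2.61968…
r ≈ ln(R0)/T = ln(12.533333…)/2.61968… = 0.965153… → 0.9652

0.9652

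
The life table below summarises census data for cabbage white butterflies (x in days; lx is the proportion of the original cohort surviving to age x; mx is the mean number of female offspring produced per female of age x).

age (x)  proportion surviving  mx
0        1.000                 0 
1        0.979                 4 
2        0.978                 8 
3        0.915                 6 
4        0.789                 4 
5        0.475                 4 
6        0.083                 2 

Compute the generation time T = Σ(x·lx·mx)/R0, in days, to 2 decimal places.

lx·mx: 0, 3.916, 7.824, 5.49, 3.156, 1.9, 0.166 → R0 = 22.452
x·lx·mx: 0, 3.916, 15.648, 16.47, 12.624, 9.5, 0.996 → Σ = 59.154
T = 59.154 / 22.452 = 2.634687… → 2.63

2.63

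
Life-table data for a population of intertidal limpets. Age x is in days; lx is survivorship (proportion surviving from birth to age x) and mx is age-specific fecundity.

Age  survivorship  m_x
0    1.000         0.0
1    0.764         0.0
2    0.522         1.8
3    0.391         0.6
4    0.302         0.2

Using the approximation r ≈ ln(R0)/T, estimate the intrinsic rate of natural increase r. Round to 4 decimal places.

R0 = Σ lx·mx = 0 + 0 + 0.9396 + 0.2346 + 0.0604 = 1.2346
Σ x·lx·mx = 2.8246; T = 2.8246/1.2346 = 2.28787…
r ≈ ln(R0)/T = ln(1.2346)/2.28787… = 0.092115… → 0.0921

0.0921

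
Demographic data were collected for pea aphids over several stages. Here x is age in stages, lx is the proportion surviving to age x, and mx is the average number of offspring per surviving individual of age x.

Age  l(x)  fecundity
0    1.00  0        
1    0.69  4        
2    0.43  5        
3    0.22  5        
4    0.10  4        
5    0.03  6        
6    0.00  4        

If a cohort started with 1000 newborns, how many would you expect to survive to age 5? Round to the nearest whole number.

30

Expected survivors = N0 · l_5 = 1000 × 0.03 = 30 → 30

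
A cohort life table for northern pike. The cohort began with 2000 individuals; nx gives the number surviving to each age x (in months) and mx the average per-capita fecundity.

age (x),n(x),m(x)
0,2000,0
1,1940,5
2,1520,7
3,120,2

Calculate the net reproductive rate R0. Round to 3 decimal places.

10.290

lx = nx/n0 = nx/2000: 1, 0.97, 0.76, 0.06
lx·mx by age: 0, 4.85, 5.32, 0.12
R0 = Σ lx·mx = 10.29 → 10.290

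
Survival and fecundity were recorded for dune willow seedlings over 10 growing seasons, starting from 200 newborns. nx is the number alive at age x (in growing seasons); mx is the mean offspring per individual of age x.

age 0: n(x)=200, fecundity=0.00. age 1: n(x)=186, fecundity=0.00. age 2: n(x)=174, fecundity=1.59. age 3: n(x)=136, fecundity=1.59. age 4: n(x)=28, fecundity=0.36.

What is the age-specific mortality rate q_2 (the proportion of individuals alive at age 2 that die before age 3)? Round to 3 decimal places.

0.218

lx = nx/n0 = nx/200: 1, 0.93, 0.87, 0.68, 0.14
q_2 = (l_2 − l_3) / l_2 = (0.87 − 0.68) / 0.87
     = 0.19 / 0.87 = 0.218391… → 0.218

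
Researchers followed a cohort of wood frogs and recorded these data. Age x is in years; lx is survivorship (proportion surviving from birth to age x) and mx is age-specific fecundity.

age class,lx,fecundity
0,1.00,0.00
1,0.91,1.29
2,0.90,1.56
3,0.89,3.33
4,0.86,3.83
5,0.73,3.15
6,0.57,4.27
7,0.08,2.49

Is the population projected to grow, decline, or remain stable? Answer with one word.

growing

R0 = Σ lx·mx = 0 + 1.1739 + 1.404 + 2.9637 + 3.2938 + 2.2995 + 2.4339 + 0.1992 = 13.768
R0 > 1, so the population is growing.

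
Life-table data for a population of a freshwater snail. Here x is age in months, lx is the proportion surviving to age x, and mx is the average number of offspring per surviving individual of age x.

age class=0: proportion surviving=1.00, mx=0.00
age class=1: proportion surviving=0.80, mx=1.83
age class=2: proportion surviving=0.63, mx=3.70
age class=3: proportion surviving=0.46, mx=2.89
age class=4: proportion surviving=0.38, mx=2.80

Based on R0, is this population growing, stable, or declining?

R0 = Σ lx·mx = 0 + 1.464 + 2.331 + 1.3294 + 1.064 = 6.1884
R0 > 1, so the population is growing.

growing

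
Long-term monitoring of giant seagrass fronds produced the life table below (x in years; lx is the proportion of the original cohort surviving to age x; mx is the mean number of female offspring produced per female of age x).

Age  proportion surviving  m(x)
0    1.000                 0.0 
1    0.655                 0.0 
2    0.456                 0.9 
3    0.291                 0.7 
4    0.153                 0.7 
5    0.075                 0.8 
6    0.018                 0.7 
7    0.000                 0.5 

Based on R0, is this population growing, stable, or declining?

declining

R0 = Σ lx·mx = 0 + 0 + 0.4104 + 0.2037 + 0.1071 + 0.06 + 0.0126 + 0 = 0.7938
R0 < 1, so the population is declining.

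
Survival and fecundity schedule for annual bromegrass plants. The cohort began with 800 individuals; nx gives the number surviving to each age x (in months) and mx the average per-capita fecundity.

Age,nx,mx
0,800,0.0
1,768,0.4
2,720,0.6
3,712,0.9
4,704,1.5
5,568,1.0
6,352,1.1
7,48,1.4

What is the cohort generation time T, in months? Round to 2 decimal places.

3.74

lx = nx/n0 = nx/800: 1, 0.96, 0.9, 0.89, 0.88, 0.71, 0.44, 0.06
lx·mx: 0, 0.384, 0.54, 0.801, 1.32, 0.71, 0.484, 0.084 → R0 = 4.323
x·lx·mx: 0, 0.384, 1.08, 2.403, 5.28, 3.55, 2.904, 0.588 → Σ = 16.189
T = 16.189 / 4.323 = 3.744853… → 3.74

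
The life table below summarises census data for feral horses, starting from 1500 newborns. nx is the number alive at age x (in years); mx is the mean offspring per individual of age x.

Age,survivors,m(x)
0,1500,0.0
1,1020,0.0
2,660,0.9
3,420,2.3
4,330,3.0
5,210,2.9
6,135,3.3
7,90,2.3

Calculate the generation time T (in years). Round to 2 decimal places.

lx = nx/n0 = nx/1500: 1, 0.68, 0.44, 0.28, 0.22, 0.14, 0.09, 0.06
lx·mx: 0, 0, 0.396, 0.644, 0.66, 0.406, 0.297, 0.138 → R0 = 2.541
x·lx·mx: 0, 0, 0.792, 1.932, 2.64, 2.03, 1.782, 0.966 → Σ = 10.142
T = 10.142 / 2.541 = 3.991342… → 3.99

3.99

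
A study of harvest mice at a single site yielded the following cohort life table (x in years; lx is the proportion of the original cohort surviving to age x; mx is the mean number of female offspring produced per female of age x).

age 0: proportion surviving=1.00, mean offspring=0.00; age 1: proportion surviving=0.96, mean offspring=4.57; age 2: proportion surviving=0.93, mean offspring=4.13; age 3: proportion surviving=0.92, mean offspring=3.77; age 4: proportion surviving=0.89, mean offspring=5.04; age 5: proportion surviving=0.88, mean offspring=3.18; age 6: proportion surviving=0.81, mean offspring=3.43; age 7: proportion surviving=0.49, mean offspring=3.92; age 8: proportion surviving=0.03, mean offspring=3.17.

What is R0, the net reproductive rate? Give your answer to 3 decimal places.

23.775

lx·mx by age: 0, 4.3872, 3.8409, 3.4684, 4.4856, 2.7984, 2.7783, 1.9208, 0.0951
R0 = Σ lx·mx = 23.7747 → 23.775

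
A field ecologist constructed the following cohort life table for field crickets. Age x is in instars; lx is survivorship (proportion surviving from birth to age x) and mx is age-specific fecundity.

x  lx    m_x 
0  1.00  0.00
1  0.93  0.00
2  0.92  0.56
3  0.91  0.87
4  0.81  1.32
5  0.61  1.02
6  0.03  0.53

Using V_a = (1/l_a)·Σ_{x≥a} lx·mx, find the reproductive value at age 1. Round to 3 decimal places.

lx·mx for x ≥ 1: 0, 0.5152, 0.7917, 1.0692, 0.6222, 0.0159 → sum = 3.0142
V_1 = 3.0142 / l_1 = 3.0142 / 0.93 = 3.241075… → 3.241

3.241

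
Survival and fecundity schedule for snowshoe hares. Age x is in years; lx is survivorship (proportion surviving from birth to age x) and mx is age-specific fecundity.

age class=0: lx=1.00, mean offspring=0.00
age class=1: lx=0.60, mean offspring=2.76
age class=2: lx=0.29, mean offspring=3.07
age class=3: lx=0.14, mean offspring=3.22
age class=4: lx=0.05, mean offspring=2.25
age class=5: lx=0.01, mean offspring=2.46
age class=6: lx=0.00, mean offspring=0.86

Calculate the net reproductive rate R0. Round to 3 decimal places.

3.134

lx·mx by age: 0, 1.656, 0.8903, 0.4508, 0.1125, 0.0246, 0
R0 = Σ lx·mx = 3.1342 → 3.134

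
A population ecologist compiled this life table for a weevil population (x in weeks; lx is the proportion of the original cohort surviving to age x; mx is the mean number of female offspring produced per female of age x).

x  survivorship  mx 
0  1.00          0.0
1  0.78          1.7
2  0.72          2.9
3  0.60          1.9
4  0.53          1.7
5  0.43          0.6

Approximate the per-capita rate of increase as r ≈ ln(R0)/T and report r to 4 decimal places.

0.7206

R0 = Σ lx·mx = 0 + 1.326 + 2.088 + 1.14 + 0.901 + 0.258 = 5.713
Σ x·lx·mx = 13.816; T = 13.816/5.713 = 2.41834…
r ≈ ln(R0)/T = ln(5.713)/2.41834… = 0.720635… → 0.7206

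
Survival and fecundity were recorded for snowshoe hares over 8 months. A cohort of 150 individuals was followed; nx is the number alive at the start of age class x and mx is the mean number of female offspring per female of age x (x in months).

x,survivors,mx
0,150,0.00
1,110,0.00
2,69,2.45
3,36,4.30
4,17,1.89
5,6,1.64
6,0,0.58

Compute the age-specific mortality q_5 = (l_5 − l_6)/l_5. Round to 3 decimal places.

lx = nx/n0 = nx/150: 1, 0.73333…, 0.46, 0.24, 0.11333…, 0.04, 0
q_5 = (l_5 − l_6) / l_5 = (0.04 − 0) / 0.04
     = 0.04 / 0.04 = 1 → 1.000

1.000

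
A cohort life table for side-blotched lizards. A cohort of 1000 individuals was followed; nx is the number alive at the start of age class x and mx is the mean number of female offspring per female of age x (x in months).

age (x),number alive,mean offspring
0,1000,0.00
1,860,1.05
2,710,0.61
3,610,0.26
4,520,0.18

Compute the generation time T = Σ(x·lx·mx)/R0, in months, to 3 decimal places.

1.649

lx = nx/n0 = nx/1000: 1, 0.86, 0.71, 0.61, 0.52
lx·mx: 0, 0.903, 0.4331, 0.1586, 0.0936 → R0 = 1.5883
x·lx·mx: 0, 0.903, 0.8662, 0.4758, 0.3744 → Σ = 2.6194
T = 2.6194 / 1.5883 = 1.649185… → 1.649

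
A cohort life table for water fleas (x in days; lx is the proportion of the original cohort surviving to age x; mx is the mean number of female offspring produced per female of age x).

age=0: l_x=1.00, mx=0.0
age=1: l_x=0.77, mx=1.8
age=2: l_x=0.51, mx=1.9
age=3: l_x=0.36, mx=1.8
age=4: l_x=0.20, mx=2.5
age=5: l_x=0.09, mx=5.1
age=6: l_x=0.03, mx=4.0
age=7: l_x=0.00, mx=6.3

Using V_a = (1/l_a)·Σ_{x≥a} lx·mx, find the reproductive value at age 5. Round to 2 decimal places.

6.43

lx·mx for x ≥ 5: 0.459, 0.12, 0 → sum = 0.579
V_5 = 0.579 / l_5 = 0.579 / 0.09 = 6.433333… → 6.43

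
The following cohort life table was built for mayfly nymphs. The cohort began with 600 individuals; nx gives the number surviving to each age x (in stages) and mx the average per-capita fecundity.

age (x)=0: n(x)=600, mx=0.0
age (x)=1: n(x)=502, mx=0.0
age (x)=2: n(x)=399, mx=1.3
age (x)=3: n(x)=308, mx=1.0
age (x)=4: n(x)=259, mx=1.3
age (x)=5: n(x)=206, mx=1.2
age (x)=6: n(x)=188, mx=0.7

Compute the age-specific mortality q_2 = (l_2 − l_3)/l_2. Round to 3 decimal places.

lx = nx/n0 = nx/600: 1, 0.83667…, 0.665, 0.51333…, 0.43167…, 0.34333…, 0.31333…
q_2 = (l_2 − l_3) / l_2 = (0.665 − 0.513333…) / 0.665
     = 0.151667… / 0.665 = 0.22807… → 0.228

0.228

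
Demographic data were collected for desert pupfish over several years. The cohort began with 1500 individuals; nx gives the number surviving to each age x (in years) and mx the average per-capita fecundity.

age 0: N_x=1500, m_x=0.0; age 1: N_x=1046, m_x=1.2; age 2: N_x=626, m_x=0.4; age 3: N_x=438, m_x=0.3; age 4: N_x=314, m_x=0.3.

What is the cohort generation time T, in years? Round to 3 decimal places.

lx = nx/n0 = nx/1500: 1, 0.69733…, 0.41733…, 0.292, 0.20933…
lx·mx: 0, 0.8368…, 0.166933…, 0.0876, 0.0628… → R0 = 1.154133…
x·lx·mx: 0, 0.8368…, 0.333867…, 0.2628, 0.2512… → Σ = 1.684667…
T = 1.684667… / 1.154133… = 1.459681… → 1.460

1.460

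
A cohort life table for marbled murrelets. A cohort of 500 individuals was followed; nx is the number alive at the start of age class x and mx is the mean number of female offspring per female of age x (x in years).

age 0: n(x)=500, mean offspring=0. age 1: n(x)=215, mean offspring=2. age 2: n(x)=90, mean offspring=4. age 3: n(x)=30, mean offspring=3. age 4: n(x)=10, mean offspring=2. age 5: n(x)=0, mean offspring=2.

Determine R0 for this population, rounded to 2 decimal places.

1.80

lx = nx/n0 = nx/500: 1, 0.43, 0.18, 0.06, 0.02, 0
lx·mx by age: 0, 0.86, 0.72, 0.18, 0.04, 0
R0 = Σ lx·mx = 1.8 → 1.80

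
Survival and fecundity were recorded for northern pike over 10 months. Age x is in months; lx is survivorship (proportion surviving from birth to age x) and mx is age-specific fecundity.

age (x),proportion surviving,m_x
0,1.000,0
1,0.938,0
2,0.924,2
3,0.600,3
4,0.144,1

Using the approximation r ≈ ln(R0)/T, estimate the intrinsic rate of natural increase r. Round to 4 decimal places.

0.5226

R0 = Σ lx·mx = 0 + 0 + 1.848 + 1.8 + 0.144 = 3.792
Σ x·lx·mx = 9.672; T = 9.672/3.792 = 2.55063…
r ≈ ln(R0)/T = ln(3.792)/2.55063… = 0.522574… → 0.5226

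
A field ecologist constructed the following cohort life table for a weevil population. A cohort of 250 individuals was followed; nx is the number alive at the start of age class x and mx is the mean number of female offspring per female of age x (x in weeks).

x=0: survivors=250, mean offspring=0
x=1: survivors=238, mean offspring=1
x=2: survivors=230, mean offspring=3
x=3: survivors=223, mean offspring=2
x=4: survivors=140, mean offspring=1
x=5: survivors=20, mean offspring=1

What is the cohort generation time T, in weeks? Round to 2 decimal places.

lx = nx/n0 = nx/250: 1, 0.952, 0.92, 0.892, 0.56, 0.08
lx·mx: 0, 0.952, 2.76, 1.784, 0.56, 0.08 → R0 = 6.136
x·lx·mx: 0, 0.952, 5.52, 5.352, 2.24, 0.4 → Σ = 14.464
T = 14.464 / 6.136 = 2.357236… → 2.36

2.36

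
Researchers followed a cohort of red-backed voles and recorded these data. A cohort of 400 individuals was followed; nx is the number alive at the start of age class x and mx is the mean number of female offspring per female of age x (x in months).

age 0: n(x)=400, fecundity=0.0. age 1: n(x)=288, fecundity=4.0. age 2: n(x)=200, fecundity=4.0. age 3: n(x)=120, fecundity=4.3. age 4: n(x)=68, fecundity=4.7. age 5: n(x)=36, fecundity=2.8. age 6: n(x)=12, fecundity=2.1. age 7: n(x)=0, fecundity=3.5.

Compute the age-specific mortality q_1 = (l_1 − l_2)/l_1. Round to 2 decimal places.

0.31

lx = nx/n0 = nx/400: 1, 0.72, 0.5, 0.3, 0.17, 0.09, 0.03, 0
q_1 = (l_1 − l_2) / l_1 = (0.72 − 0.5) / 0.72
     = 0.22 / 0.72 = 0.305556… → 0.31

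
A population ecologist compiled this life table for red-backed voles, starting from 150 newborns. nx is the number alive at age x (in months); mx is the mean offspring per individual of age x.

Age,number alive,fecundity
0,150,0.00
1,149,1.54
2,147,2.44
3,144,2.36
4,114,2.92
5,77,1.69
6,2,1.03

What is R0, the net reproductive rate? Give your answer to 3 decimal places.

9.287

lx = nx/n0 = nx/150: 1, 0.99333…, 0.98, 0.96, 0.76, 0.51333…, 0.01333…
lx·mx by age: 0, 1.529733…, 2.3912, 2.2656, 2.2192, 0.867533…, 0.013733…
R0 = Σ lx·mx = 9.287… → 9.287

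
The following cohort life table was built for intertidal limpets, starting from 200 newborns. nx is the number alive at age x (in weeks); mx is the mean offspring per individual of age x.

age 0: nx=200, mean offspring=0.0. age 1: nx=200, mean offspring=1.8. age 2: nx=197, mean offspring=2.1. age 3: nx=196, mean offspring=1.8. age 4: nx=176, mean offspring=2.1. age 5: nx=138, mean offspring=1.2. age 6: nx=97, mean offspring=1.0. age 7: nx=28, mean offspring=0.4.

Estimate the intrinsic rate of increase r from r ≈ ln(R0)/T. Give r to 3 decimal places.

0.740

lx = nx/n0 = nx/200: 1, 1, 0.985, 0.98, 0.88, 0.69, 0.485, 0.14
R0 = Σ lx·mx = 0 + 1.8 + 2.0685 + 1.764 + 1.848 + 0.828 + 0.485 + 0.056 = 8.8495
Σ x·lx·mx = 26.063; T = 26.063/8.8495 = 2.94514…
r ≈ ln(R0)/T = ln(8.8495)/2.94514… = 0.74033… → 0.740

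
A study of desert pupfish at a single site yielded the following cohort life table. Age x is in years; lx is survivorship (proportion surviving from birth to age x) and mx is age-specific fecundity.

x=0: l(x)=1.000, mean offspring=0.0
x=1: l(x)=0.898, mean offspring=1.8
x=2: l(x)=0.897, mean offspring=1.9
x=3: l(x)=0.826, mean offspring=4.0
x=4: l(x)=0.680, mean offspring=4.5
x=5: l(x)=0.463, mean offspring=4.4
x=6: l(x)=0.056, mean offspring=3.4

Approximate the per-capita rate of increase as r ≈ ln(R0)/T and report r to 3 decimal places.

0.766

R0 = Σ lx·mx = 0 + 1.6164 + 1.7043 + 3.304 + 3.06 + 2.0372 + 0.1904 = 11.9123
Σ x·lx·mx = 38.5054; T = 38.5054/11.9123 = 3.23241…
r ≈ ln(R0)/T = ln(11.9123)/3.23241… = 0.76648… → 0.766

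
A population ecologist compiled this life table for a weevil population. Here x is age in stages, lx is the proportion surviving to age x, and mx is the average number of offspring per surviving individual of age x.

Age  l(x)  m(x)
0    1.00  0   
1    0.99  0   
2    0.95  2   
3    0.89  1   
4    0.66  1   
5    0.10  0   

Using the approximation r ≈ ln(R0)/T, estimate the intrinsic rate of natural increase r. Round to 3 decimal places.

R0 = Σ lx·mx = 0 + 0 + 1.9 + 0.89 + 0.66 + 0 = 3.45
Σ x·lx·mx = 9.11; T = 9.11/3.45 = 2.64058…
r ≈ ln(R0)/T = ln(3.45)/2.64058… = 0.46898… → 0.469

0.469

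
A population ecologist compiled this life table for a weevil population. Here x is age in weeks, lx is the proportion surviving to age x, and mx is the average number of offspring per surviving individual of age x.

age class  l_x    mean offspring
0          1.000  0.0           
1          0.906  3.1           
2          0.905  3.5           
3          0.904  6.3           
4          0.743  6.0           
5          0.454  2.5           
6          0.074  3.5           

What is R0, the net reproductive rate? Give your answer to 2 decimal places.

17.52

lx·mx by age: 0, 2.8086, 3.1675, 5.6952, 4.458, 1.135, 0.259
R0 = Σ lx·mx = 17.5233 → 17.52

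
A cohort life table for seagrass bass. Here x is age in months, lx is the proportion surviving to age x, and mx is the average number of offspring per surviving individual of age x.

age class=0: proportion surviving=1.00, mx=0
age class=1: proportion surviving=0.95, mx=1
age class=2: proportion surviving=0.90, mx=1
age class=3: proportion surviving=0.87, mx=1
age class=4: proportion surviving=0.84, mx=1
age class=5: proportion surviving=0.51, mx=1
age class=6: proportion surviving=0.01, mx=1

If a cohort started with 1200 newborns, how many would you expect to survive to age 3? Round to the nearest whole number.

1044

Expected survivors = N0 · l_3 = 1200 × 0.87 = 1044 → 1044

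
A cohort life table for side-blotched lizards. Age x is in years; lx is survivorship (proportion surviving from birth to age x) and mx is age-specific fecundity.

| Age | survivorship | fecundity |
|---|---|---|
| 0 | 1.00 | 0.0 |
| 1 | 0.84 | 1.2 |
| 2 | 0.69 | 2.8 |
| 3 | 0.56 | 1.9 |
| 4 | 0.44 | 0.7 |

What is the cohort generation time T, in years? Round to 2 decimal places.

lx·mx: 0, 1.008, 1.932, 1.064, 0.308 → R0 = 4.312
x·lx·mx: 0, 1.008, 3.864, 3.192, 1.232 → Σ = 9.296
T = 9.296 / 4.312 = 2.155844… → 2.16

2.16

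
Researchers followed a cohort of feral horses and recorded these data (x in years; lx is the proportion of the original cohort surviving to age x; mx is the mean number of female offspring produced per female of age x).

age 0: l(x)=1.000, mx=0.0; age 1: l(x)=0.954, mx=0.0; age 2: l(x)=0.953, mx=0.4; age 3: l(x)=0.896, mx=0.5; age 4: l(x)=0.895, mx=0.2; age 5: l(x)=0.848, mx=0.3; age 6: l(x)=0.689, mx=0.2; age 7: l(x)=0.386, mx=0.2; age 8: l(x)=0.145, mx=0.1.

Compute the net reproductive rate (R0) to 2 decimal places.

1.49

lx·mx by age: 0, 0, 0.3812, 0.448, 0.179, 0.2544, 0.1378, 0.0772, 0.0145
R0 = Σ lx·mx = 1.4921 → 1.49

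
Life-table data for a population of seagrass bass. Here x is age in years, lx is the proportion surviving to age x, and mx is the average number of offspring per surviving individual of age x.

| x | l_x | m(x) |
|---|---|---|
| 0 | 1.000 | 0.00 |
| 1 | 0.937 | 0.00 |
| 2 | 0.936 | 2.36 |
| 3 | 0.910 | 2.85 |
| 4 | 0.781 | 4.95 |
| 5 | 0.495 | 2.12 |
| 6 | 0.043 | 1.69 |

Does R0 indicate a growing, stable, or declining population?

R0 = Σ lx·mx = 0 + 0 + 2.20896 + 2.5935 + 3.86595 + 1.0494 + 0.07267 = 9.79048
R0 > 1, so the population is growing.

growing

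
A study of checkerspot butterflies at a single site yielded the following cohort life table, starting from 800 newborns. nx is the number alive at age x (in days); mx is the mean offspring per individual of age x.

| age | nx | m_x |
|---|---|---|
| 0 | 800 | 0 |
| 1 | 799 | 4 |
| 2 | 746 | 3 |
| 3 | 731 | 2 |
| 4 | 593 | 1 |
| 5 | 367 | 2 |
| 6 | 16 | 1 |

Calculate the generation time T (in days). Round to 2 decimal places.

2.21

lx = nx/n0 = nx/800: 1, 0.99875, 0.9325, 0.91375, 0.74125, 0.45875, 0.02
lx·mx: 0, 3.995, 2.7975, 1.8275, 0.74125, 0.9175, 0.02 → R0 = 10.29875
x·lx·mx: 0, 3.995, 5.595, 5.4825, 2.965, 4.5875, 0.12 → Σ = 22.745
T = 22.745 / 10.29875 = 2.20852… → 2.21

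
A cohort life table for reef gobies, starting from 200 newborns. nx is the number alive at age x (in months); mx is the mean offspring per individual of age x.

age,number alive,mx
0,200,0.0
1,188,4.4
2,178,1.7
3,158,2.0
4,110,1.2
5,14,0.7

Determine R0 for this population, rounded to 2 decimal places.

lx = nx/n0 = nx/200: 1, 0.94, 0.89, 0.79, 0.55, 0.07
lx·mx by age: 0, 4.136, 1.513, 1.58, 0.66, 0.049
R0 = Σ lx·mx = 7.938 → 7.94

7.94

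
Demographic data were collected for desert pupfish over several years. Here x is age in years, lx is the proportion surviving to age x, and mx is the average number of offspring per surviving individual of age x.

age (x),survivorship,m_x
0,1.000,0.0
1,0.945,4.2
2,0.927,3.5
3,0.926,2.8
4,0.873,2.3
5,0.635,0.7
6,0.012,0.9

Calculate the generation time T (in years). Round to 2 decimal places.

2.33

lx·mx: 0, 3.969, 3.2445, 2.5928, 2.0079, 0.4445, 0.0108 → R0 = 12.2695
x·lx·mx: 0, 3.969, 6.489, 7.7784, 8.0316, 2.2225, 0.0648 → Σ = 28.5553
T = 28.5553 / 12.2695 = 2.32734… → 2.33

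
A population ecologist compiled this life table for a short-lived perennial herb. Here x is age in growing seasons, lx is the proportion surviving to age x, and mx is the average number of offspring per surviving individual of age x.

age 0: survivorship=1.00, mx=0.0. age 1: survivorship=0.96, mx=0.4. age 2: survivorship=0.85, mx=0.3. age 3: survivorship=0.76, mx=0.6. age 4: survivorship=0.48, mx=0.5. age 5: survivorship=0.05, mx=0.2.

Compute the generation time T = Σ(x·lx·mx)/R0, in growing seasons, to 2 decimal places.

lx·mx: 0, 0.384, 0.255, 0.456, 0.24, 0.01 → R0 = 1.345
x·lx·mx: 0, 0.384, 0.51, 1.368, 0.96, 0.05 → Σ = 3.272
T = 3.272 / 1.345 = 2.432714… → 2.43

2.43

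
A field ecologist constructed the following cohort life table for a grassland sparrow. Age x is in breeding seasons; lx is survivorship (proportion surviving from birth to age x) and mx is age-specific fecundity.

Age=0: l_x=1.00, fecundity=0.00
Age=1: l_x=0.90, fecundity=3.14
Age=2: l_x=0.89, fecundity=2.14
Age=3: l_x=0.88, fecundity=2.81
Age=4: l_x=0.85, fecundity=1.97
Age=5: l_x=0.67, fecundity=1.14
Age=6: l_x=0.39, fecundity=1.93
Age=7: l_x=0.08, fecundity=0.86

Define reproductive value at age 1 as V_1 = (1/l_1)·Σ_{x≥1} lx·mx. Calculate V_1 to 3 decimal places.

lx·mx for x ≥ 1: 2.826, 1.9046, 2.4728, 1.6745, 0.7638, 0.7527, 0.0688 → sum = 10.4632
V_1 = 10.4632 / l_1 = 10.4632 / 0.9 = 11.625778… → 11.626

11.626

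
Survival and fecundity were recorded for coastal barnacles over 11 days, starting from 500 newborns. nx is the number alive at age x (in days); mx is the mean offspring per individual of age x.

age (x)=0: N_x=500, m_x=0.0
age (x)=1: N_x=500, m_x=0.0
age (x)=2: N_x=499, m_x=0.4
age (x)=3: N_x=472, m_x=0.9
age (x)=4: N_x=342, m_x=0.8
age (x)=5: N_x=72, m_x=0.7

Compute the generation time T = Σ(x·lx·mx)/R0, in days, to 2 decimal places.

lx = nx/n0 = nx/500: 1, 1, 0.998, 0.944, 0.684, 0.144
lx·mx: 0, 0, 0.3992, 0.8496, 0.5472, 0.1008 → R0 = 1.8968
x·lx·mx: 0, 0, 0.7984, 2.5488, 2.1888, 0.504 → Σ = 6.04
T = 6.04 / 1.8968 = 3.18431… → 3.18

3.18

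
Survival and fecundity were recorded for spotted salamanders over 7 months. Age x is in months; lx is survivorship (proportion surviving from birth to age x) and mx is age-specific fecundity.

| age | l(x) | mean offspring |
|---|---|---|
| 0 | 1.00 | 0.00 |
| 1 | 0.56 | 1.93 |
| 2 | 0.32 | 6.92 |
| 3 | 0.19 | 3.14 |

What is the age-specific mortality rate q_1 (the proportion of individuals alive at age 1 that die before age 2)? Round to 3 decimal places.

q_1 = (l_1 − l_2) / l_1 = (0.56 − 0.32) / 0.56
     = 0.24 / 0.56 = 0.428571… → 0.429

0.429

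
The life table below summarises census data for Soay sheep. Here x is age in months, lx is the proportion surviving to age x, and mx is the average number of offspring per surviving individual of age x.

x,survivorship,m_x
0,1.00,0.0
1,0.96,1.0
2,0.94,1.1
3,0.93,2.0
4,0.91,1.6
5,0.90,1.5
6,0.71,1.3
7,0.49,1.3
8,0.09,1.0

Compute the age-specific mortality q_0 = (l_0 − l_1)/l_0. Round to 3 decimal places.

q_0 = (l_0 − l_1) / l_0 = (1 − 0.96) / 1
     = 0.04 / 1 = 0.04 → 0.040

0.040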